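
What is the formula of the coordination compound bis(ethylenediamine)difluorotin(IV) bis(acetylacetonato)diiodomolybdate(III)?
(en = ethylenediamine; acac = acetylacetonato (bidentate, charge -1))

Cation [Sn…]: ligand charges -2, Sn(IV) ⇒ ion charge 2+.
Anion [Mo…]: ligand charges -4, Mo(III) ⇒ ion charge 1−.

[Sn(en)2F2][Mo(acac)2I2]2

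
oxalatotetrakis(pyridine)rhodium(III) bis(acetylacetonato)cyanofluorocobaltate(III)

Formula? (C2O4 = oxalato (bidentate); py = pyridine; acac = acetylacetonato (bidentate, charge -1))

Cation [Rh…]: ligand charges -2, Rh(III) ⇒ ion charge 1+.
Anion [Co…]: ligand charges -4, Co(III) ⇒ ion charge 1−.

[Rh(C2O4)(py)4][Co(acac)2(CN)F]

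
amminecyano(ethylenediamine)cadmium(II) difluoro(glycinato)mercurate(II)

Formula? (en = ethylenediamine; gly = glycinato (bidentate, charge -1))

Cation [Cd…]: ligand charges -1, Cd(II) ⇒ ion charge 1+.
Anion [Hg…]: ligand charges -3, Hg(II) ⇒ ion charge 1−.
One 1+ cation balances one 1− anion.

[Cd(CN)(en)(NH3)][HgF2(gly)]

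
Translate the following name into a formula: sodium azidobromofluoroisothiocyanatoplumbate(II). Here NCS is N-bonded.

Ligands: 1 bromo (Br, -1), 1 fluoro (F, -1), 1 isothiocyanato (NCS, -1), 1 azido (N3, -1). Ligand charge sum = -4.
Charge balance with sodium (+1) requires 1 complex ion per 2 sodium.

Na2[PbBrF(N3)(NCS)]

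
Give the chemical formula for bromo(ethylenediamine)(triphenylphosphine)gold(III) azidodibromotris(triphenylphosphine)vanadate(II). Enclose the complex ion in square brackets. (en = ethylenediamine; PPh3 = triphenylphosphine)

Cation [Au…]: ligand charges -1, Au(III) ⇒ ion charge 2+.
Anion [V…]: ligand charges -3, V(II) ⇒ ion charge 1−.
One 2+ cation requires 2 of the 1− anion.

[AuBr(en)(PPh3)][VBr2(N3)(PPh3)3]2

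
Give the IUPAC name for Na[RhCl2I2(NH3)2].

The 1 sodium counter-ion carries a total charge of +1, so each complex ion is 1−.
Ligand charges: 2×ammine (neutral), 2×chloro (-1 each), 2×iodo (-1 each); total -4. So Rh + (-4) = 1−, giving Rh = +3.
Ligands are named alphabetically: ammine before chloro before iodo.
The complex ion is anionic, so rhodium takes the -ate form rhodate(III).

sodium diamminedichlorodiiodorhodate(III)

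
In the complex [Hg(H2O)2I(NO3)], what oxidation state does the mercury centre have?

+2

No counter-ion: the bracketed complex is neutral.
Ligand charges: 1×NO3 = -1; 2×H2O neutral; 1×I = -1; sum -2.
Hg + (-2) = 0 ⇒ Hg is +2.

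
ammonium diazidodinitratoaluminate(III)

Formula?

NH4[Al(N3)2(NO3)2]

Ligands: 2 azido (N3, -1), 2 nitrato (NO3, -1). Ligand charge sum = -4.
With Al in oxidation state +3, the complex ion is [Al...]^1−.
Charge balance with ammonium (+1) requires 1 complex ion per 1 ammonium.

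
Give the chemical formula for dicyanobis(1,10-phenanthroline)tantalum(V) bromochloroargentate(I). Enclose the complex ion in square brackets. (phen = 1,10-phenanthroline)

Cation [Ta…]: ligand charges -2, Ta(V) ⇒ ion charge 3+.
Anion [Ag…]: ligand charges -2, Ag(I) ⇒ ion charge 1−.

[Ta(CN)2(phen)2][AgBrCl]3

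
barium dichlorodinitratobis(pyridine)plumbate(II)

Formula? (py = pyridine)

Ligands: 2 chloro (Cl, -1), 2 pyridine (py, neutral), 2 nitrato (NO3, -1). Ligand charge sum = -4.
With Pb in oxidation state +2, the complex ion is [Pb...]^2−.
Charge balance with barium (+2) requires 1 complex ion per 1 barium.

Ba[PbCl2(NO3)2(py)2]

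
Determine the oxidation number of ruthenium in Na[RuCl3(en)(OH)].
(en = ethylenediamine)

1 sodium outside the brackets (+1 each) → the complex ion is 1−.
Ligand charges: 1×en neutral; 3×Cl = -3; 1×OH = -1; sum -4.
Ru + (-4) = 1− ⇒ Ru is +3.

+3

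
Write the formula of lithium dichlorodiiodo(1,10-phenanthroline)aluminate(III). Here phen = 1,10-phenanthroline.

Li[AlCl2I2(phen)]

Ligands: 1 1,10-phenanthroline (phen, neutral), 2 iodo (I, -1), 2 chloro (Cl, -1). Ligand charge sum = -4.
With Al in oxidation state +3, the complex ion is [Al...]^1−.
Charge balance with lithium (+1) requires 1 complex ion per 1 lithium.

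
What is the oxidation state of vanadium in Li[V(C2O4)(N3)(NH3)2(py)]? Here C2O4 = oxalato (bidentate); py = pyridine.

1 lithium outside the brackets (+1 each) → the complex ion is 1−.
Ligand charges: 1×C2O4 = -2; 1×py neutral; 2×NH3 neutral; 1×N3 = -1; sum -3.
V + (-3) = 1− ⇒ V is +2.

+2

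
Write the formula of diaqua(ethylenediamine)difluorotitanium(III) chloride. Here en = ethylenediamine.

Ligands: 1 ethylenediamine (en, neutral), 2 aqua (H2O, neutral), 2 fluoro (F, -1). Ligand charge sum = -2.
With Ti in oxidation state +3, the complex ion is [Ti...]^1+.
Charge balance with chloride (-1) requires 1 complex ion per 1 chloride.

[Ti(en)F2(H2O)2]Cl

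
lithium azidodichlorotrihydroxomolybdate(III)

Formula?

Li3[MoCl2(N3)(OH)3]

Ligands: 1 azido (N3, -1), 2 chloro (Cl, -1), 3 hydroxo (OH, -1). Ligand charge sum = -6.
Charge balance with lithium (+1) requires 1 complex ion per 3 lithium.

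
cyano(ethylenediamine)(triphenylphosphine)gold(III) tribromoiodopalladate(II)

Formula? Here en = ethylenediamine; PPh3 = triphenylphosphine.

[Au(CN)(en)(PPh3)][PdBr3I]

Cation [Au…]: ligand charges -1, Au(III) ⇒ ion charge 2+.
Anion [Pd…]: ligand charges -4, Pd(II) ⇒ ion charge 2−.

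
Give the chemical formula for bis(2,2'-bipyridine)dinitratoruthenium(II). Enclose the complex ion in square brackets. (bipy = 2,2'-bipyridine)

Ligands: 2 nitrato (NO3, -1), 2 2,2'-bipyridine (bipy, neutral). Ligand charge sum = -2.
With Ru in oxidation state +2, the complex ion is [Ru...].

[Ru(bipy)2(NO3)2]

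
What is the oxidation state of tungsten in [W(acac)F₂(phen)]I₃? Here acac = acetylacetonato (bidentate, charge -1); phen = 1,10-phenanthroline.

3 iodide outside the brackets (-1 each) → the complex ion is 3+.
Ligand charges: 1×acac = -1; 2×F = -2; 1×phen neutral; sum -3.
W + (-3) = 3+ ⇒ W is +6.

+6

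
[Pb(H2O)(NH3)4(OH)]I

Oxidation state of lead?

+2

1 iodide outside the brackets (-1 each) → the complex ion is 1+.
Ligand charges: 1×OH = -1; 1×H2O neutral; 4×NH3 neutral; sum -1.
Pb + (-1) = 1+ ⇒ Pb is +2.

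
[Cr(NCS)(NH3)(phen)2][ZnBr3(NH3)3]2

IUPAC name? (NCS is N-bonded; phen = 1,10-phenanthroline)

Zinc is always +2 in its complexes; the anion's ligand charges sum to -3, so the complex anion is 1−.
With 2 anions per cation, the cation must be 2×1 = 2+.
Cation: ligand charges sum to -1; for the ion to be 2+, Cr = +3.

ammineisothiocyanatobis(1,10-phenanthroline)chromium(III) triamminetribromozincate(II)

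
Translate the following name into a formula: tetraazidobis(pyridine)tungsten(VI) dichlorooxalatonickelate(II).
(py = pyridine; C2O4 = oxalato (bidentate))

[W(N3)4(py)2][Ni(C2O4)Cl2]

Cation [W…]: ligand charges -4, W(VI) ⇒ ion charge 2+.
Anion [Ni…]: ligand charges -4, Ni(II) ⇒ ion charge 2−.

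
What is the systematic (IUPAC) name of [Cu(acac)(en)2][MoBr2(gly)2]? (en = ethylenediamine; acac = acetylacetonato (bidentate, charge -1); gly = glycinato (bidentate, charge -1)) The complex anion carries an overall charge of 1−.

Both ions are complex: the cation is named first with the plain metal name, the anion second with the -ate form; each ion's ligands are alphabetised independently.
The complex anion is given as 1−; its ligand charges sum to -4, so Mo = +3.
A 1:1 salt means the cation carries the equal and opposite charge, 1+.
Cation: ligand charges sum to -1; for the ion to be 1+, Cu = +2.

(acetylacetonato)bis(ethylenediamine)copper(II) dibromobis(glycinato)molybdate(III)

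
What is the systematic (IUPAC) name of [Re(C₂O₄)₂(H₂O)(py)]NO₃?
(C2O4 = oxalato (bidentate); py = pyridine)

The 1 nitrate counter-ion carries a total charge of -1, so each complex ion is 1+.
Ligand charges: 2×oxalato (-2 each), 1×aqua (neutral), 1×pyridine (neutral); total -4. So Re + (-4) = 1+, giving Re = +5.
Ligands are named alphabetically: aqua before oxalato before pyridine.

aquadioxalato(pyridine)rhenium(V) nitrate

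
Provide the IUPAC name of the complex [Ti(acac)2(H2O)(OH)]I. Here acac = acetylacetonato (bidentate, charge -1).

The 1 iodide counter-ion carries a total charge of -1, so each complex ion is 1+.
Ligand charges: 2×acetylacetonato (-1 each), 1×aqua (neutral), 1×hydroxo (-1 each); total -3. So Ti + (-3) = 1+, giving Ti = +4.
Ligands are named alphabetically: acetylacetonato before aqua before hydroxo.

bis(acetylacetonato)aquahydroxotitanium(IV) iodide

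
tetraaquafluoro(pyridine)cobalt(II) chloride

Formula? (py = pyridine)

Ligands: 1 pyridine (py, neutral), 1 fluoro (F, -1), 4 aqua (H2O, neutral). Ligand charge sum = -1.
With Co in oxidation state +2, the complex ion is [Co...]^1+.
Charge balance with chloride (-1) requires 1 complex ion per 1 chloride.

[CoF(H2O)4(py)]Cl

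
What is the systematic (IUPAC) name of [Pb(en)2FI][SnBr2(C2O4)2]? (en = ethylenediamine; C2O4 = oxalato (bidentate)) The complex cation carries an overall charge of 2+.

The complex cation is given as 2+; its ligand charges sum to -2, so Pb = +4.
A 1:1 salt means the anion carries the equal and opposite charge, 2−.
Anion: ligand charges sum to -6; for the ion to be 2−, Sn = +4.

bis(ethylenediamine)fluoroiodolead(IV) dibromodioxalatostannate(IV)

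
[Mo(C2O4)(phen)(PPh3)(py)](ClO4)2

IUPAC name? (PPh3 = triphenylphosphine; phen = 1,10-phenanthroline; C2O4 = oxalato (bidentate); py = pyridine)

oxalato(1,10-phenanthroline)(pyridine)(triphenylphosphine)molybdenum(IV) perchlorate

The 2 perchlorate counter-ions carry a total charge of -2, so each complex ion is 2+.
Ligand charges: 1×triphenylphosphine (neutral), 1×1,10-phenanthroline (neutral), 1×oxalato (-2 each), 1×pyridine (neutral); total -2. So Mo + (-2) = 2+, giving Mo = +4.
Ligands are named alphabetically: oxalato before phenanthroline before pyridine before triphenylphosphine.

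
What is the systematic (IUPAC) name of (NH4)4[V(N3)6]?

The 4 ammonium counter-ions carry a total charge of +4, so each complex ion is 4−.
Ligand charges: 6×azido (-1 each); total -6. So V + (-6) = 4−, giving V = +2.
The complex ion is anionic, so vanadium takes the -ate form vanadate(II).

ammonium hexaazidovanadate(II)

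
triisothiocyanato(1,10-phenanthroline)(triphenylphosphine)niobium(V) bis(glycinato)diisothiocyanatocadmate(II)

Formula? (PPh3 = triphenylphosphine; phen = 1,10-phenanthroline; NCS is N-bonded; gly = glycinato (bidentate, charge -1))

Cation [Nb…]: ligand charges -3, Nb(V) ⇒ ion charge 2+.
Anion [Cd…]: ligand charges -4, Cd(II) ⇒ ion charge 2−.
One 2+ cation balances one 2− anion.

[Nb(NCS)3(phen)(PPh3)][Cd(gly)2(NCS)2]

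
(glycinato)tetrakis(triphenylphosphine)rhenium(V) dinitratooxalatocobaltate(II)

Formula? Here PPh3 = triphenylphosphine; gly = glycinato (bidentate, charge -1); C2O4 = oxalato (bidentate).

[Re(gly)(PPh3)4][Co(C2O4)(NO3)2]2

Cation [Re…]: ligand charges -1, Re(V) ⇒ ion charge 4+.
Anion [Co…]: ligand charges -4, Co(II) ⇒ ion charge 2−.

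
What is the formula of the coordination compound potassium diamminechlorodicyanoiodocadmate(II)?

Ligands: 2 ammine (NH3, neutral), 1 iodo (I, -1), 2 cyano (CN, -1), 1 chloro (Cl, -1). Ligand charge sum = -4.
With Cd in oxidation state +2, the complex ion is [Cd...]^2−.
Charge balance with potassium (+1) requires 1 complex ion per 2 potassium.

K2[CdCl(CN)2I(NH3)2]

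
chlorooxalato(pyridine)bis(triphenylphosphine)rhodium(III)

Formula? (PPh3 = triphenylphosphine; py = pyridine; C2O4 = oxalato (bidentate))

Ligands: 1 chloro (Cl, -1), 2 triphenylphosphine (PPh3, neutral), 1 pyridine (py, neutral), 1 oxalato (C2O4, -2). Ligand charge sum = -3.
With Rh in oxidation state +3, the complex ion is [Rh...].

[Rh(C2O4)Cl(PPh3)2(py)]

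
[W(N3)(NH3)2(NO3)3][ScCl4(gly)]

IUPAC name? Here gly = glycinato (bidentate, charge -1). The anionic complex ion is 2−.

Both ions are complex: the cation is named first with the plain metal name, the anion second with the -ate form; each ion's ligands are alphabetised independently.
The complex anion is given as 2−; its ligand charges sum to -5, so Sc = +3.
A 1:1 salt means the cation carries the equal and opposite charge, 2+.
Cation: ligand charges sum to -4; for the ion to be 2+, W = +6.

diammineazidotrinitratotungsten(VI) tetrachloro(glycinato)scandate(III)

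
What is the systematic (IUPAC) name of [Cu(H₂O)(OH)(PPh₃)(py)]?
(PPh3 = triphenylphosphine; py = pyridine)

aquahydroxo(pyridine)(triphenylphosphine)copper(I)

There is no counter-ion, so the complex is neutral overall.
Ligand charges: 1×triphenylphosphine (neutral), 1×pyridine (neutral), 1×aqua (neutral), 1×hydroxo (-1 each); total -1. So Cu + (-1) = 0, giving Cu = +1.
Ligands are named alphabetically: aqua before hydroxo before pyridine before triphenylphosphine.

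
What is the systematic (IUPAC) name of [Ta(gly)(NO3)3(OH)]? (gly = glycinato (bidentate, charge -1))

(glycinato)hydroxotrinitratotantalum(V)

There is no counter-ion, so the complex is neutral overall.
Ligand charges: 1×hydroxo (-1 each), 3×nitrato (-1 each), 1×glycinato (-1 each); total -5. So Ta + (-5) = 0, giving Ta = +5.
Ligands are named alphabetically: glycinato before hydroxo before nitrato.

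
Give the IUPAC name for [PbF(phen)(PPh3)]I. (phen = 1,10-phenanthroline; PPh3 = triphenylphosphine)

fluoro(1,10-phenanthroline)(triphenylphosphine)lead(II) iodide

The 1 iodide counter-ion carries a total charge of -1, so each complex ion is 1+.
Ligand charges: 1×fluoro (-1 each), 1×1,10-phenanthroline (neutral), 1×triphenylphosphine (neutral); total -1. So Pb + (-1) = 1+, giving Pb = +2.
Ligands are named alphabetically: fluoro before phenanthroline before triphenylphosphine.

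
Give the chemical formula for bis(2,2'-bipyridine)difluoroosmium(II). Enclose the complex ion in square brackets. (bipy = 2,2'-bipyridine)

Ligands: 2 2,2'-bipyridine (bipy, neutral), 2 fluoro (F, -1). Ligand charge sum = -2.
With Os in oxidation state +2, the complex ion is [Os...].

[Os(bipy)2F2]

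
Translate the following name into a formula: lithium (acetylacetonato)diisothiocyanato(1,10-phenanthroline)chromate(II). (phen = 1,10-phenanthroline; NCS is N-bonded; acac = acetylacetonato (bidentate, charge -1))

Ligands: 1 1,10-phenanthroline (phen, neutral), 2 isothiocyanato (NCS, -1), 1 acetylacetonato (acac, -1). Ligand charge sum = -3.
With Cr in oxidation state +2, the complex ion is [Cr...]^1−.
Charge balance with lithium (+1) requires 1 complex ion per 1 lithium.

Li[Cr(acac)(NCS)2(phen)]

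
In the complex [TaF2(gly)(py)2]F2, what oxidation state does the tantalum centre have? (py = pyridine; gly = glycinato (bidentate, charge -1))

2 fluoride outside the brackets (-1 each) → the complex ion is 2+.
Ligand charges: 2×F = -2; 2×py neutral; 1×gly = -1; sum -3.
Ta + (-3) = 2+ ⇒ Ta is +5.

+5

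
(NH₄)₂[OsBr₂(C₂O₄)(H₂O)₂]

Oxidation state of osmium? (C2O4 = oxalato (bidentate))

2 ammonium outside the brackets (+1 each) → the complex ion is 2−.
Ligand charges: 1×C2O4 = -2; 2×H2O neutral; 2×Br = -2; sum -4.
Os + (-4) = 2− ⇒ Os is +2.

+2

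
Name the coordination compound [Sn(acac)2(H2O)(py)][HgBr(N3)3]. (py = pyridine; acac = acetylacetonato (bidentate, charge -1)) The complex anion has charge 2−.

The complex anion is given as 2−; its ligand charges sum to -4, so Hg = +2.
A 1:1 salt means the cation carries the equal and opposite charge, 2+.
Cation: ligand charges sum to -2; for the ion to be 2+, Sn = +4.

bis(acetylacetonato)aqua(pyridine)tin(IV) triazidobromomercurate(II)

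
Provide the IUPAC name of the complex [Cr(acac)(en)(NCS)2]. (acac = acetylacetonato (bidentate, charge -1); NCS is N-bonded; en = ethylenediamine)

(acetylacetonato)(ethylenediamine)diisothiocyanatochromium(III)

There is no counter-ion, so the complex is neutral overall.
Ligand charges: 1×acetylacetonato (-1 each), 2×isothiocyanato (-1 each), 1×ethylenediamine (neutral); total -3. So Cr + (-3) = 0, giving Cr = +3.
Ligands are named alphabetically: acetylacetonato before ethylenediamine before isothiocyanato.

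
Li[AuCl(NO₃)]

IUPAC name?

lithium chloronitratoaurate(I)

The 1 lithium counter-ion carries a total charge of +1, so each complex ion is 1−.
Ligand charges: 1×chloro (-1 each), 1×nitrato (-1 each); total -2. So Au + (-2) = 1−, giving Au = +1.
The complex ion is anionic, so gold takes the -ate form aurate(I).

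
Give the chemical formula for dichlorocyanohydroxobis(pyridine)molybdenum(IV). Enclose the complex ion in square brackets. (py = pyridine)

Ligands: 1 cyano (CN, -1), 2 pyridine (py, neutral), 1 hydroxo (OH, -1), 2 chloro (Cl, -1). Ligand charge sum = -4.
With Mo in oxidation state +4, the complex ion is [Mo...].

[MoCl2(CN)(OH)(py)2]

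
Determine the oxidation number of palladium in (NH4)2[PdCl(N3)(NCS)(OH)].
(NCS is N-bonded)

2 ammonium outside the brackets (+1 each) → the complex ion is 2−.
Ligand charges: 1×N3 = -1; 1×NCS = -1; 1×OH = -1; 1×Cl = -1; sum -4.
Pd + (-4) = 2− ⇒ Pd is +2.

+2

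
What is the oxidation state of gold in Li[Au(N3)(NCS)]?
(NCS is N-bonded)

+1

1 lithium outside the brackets (+1 each) → the complex ion is 1−.
Ligand charges: 1×N3 = -1; 1×NCS = -1; sum -2.
Au + (-2) = 1− ⇒ Au is +1.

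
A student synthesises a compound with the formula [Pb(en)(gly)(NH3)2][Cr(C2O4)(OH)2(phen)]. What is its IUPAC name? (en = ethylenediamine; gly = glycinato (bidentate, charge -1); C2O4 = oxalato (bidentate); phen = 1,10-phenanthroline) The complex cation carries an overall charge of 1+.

The complex cation is given as 1+; its ligand charges sum to -1, so Pb = +2.
A 1:1 salt means the anion carries the equal and opposite charge, 1−.
Anion: ligand charges sum to -4; for the ion to be 1−, Cr = +3.

diammine(ethylenediamine)(glycinato)lead(II) dihydroxooxalato(1,10-phenanthroline)chromate(III)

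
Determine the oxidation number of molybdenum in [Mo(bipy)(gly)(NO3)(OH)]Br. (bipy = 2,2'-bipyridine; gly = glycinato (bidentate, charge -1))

+4

1 bromide outside the brackets (-1 each) → the complex ion is 1+.
Ligand charges: 1×bipy neutral; 1×gly = -1; 1×OH = -1; 1×NO3 = -1; sum -3.
Mo + (-3) = 1+ ⇒ Mo is +4.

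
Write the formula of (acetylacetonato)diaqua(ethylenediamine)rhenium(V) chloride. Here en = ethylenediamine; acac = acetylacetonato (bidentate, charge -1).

[Re(acac)(en)(H2O)2]Cl4

Ligands: 2 aqua (H2O, neutral), 1 ethylenediamine (en, neutral), 1 acetylacetonato (acac, -1). Ligand charge sum = -1.
Charge balance with chloride (-1) requires 1 complex ion per 4 chloride.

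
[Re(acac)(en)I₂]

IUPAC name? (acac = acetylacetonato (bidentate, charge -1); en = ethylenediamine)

There is no counter-ion, so the complex is neutral overall.
Ligand charges: 2×iodo (-1 each), 1×acetylacetonato (-1 each), 1×ethylenediamine (neutral); total -3. So Re + (-3) = 0, giving Re = +3.
Ligands are named alphabetically: acetylacetonato before ethylenediamine before iodo.

(acetylacetonato)(ethylenediamine)diiodorhenium(III)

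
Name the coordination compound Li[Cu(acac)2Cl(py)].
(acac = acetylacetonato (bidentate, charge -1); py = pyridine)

The 1 lithium counter-ion carries a total charge of +1, so each complex ion is 1−.
Ligand charges: 2×acetylacetonato (-1 each), 1×chloro (-1 each), 1×pyridine (neutral); total -3. So Cu + (-3) = 1−, giving Cu = +2.
Ligands are named alphabetically: acetylacetonato before chloro before pyridine.
The complex ion is anionic, so copper takes the -ate form cuprate(II).

lithium bis(acetylacetonato)chloro(pyridine)cuprate(II)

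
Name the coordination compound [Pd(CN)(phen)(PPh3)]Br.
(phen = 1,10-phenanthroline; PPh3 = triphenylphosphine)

cyano(1,10-phenanthroline)(triphenylphosphine)palladium(II) bromide

The 1 bromide counter-ion carries a total charge of -1, so each complex ion is 1+.
Ligand charges: 1×cyano (-1 each), 1×1,10-phenanthroline (neutral), 1×triphenylphosphine (neutral); total -1. So Pd + (-1) = 1+, giving Pd = +2.
Ligands are named alphabetically: cyano before phenanthroline before triphenylphosphine.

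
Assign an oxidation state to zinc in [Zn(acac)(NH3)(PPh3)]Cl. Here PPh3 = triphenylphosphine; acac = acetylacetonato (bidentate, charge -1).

1 chloride outside the brackets (-1 each) → the complex ion is 1+.
Ligand charges: 1×NH3 neutral; 1×PPh3 neutral; 1×acac = -1; sum -1.
Zn + (-1) = 1+ ⇒ Zn is +2.

+2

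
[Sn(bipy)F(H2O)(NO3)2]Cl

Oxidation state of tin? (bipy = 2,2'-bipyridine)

+4

1 chloride outside the brackets (-1 each) → the complex ion is 1+.
Ligand charges: 1×H2O neutral; 1×F = -1; 1×bipy neutral; 2×NO3 = -2; sum -3.
Sn + (-3) = 1+ ⇒ Sn is +4.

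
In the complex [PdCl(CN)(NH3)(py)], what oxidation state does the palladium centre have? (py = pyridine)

No counter-ion: the bracketed complex is neutral.
Ligand charges: 1×CN = -1; 1×Cl = -1; 1×NH3 neutral; 1×py neutral; sum -2.
Pd + (-2) = 0 ⇒ Pd is +2.

+2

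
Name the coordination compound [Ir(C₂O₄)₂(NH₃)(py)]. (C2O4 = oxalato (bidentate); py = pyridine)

amminedioxalato(pyridine)iridium(IV)

There is no counter-ion, so the complex is neutral overall.
Ligand charges: 1×ammine (neutral), 2×oxalato (-2 each), 1×pyridine (neutral); total -4. So Ir + (-4) = 0, giving Ir = +4.
Ligands are named alphabetically: ammine before oxalato before pyridine.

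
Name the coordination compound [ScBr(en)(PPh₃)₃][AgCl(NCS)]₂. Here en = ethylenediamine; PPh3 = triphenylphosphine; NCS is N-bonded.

bromo(ethylenediamine)tris(triphenylphosphine)scandium(III) chloroisothiocyanatoargentate(I)

Both ions are complex: the cation is named first with the plain metal name, the anion second with the -ate form; each ion's ligands are alphabetised independently.
Scandium is always +3 in its complexes; the cation's ligand charges sum to -1, so the complex cation is 2+.
With 2 anions per cation, each anion must be 2/2 = 1−.
Anion: ligand charges sum to -2; for the ion to be 1−, Ag = +1.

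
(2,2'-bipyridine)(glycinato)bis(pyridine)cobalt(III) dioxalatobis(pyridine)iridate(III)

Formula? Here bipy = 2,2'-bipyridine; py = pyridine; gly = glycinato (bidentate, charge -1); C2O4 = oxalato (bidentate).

Cation [Co…]: ligand charges -1, Co(III) ⇒ ion charge 2+.
Anion [Ir…]: ligand charges -4, Ir(III) ⇒ ion charge 1−.
One 2+ cation requires 2 of the 1− anion.

[Co(bipy)(gly)(py)2][Ir(C2O4)2(py)2]2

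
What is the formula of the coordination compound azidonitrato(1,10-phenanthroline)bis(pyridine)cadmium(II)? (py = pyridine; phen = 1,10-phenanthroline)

Ligands: 2 pyridine (py, neutral), 1 1,10-phenanthroline (phen, neutral), 1 azido (N3, -1), 1 nitrato (NO3, -1). Ligand charge sum = -2.
With Cd in oxidation state +2, the complex ion is [Cd...].

[Cd(N3)(NO3)(phen)(py)2]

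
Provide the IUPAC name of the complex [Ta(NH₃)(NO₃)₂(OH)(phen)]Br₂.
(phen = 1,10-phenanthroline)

The 2 bromide counter-ions carry a total charge of -2, so each complex ion is 2+.
Ligand charges: 1×ammine (neutral), 1×hydroxo (-1 each), 1×1,10-phenanthroline (neutral), 2×nitrato (-1 each); total -3. So Ta + (-3) = 2+, giving Ta = +5.
Ligands are named alphabetically: ammine before hydroxo before nitrato before phenanthroline.

amminehydroxodinitrato(1,10-phenanthroline)tantalum(V) bromide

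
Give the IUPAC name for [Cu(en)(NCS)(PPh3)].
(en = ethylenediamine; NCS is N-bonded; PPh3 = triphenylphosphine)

(ethylenediamine)isothiocyanato(triphenylphosphine)copper(I)

There is no counter-ion, so the complex is neutral overall.
Ligand charges: 1×ethylenediamine (neutral), 1×isothiocyanato (-1 each), 1×triphenylphosphine (neutral); total -1. So Cu + (-1) = 0, giving Cu = +1.
Ligands are named alphabetically: ethylenediamine before isothiocyanato before triphenylphosphine.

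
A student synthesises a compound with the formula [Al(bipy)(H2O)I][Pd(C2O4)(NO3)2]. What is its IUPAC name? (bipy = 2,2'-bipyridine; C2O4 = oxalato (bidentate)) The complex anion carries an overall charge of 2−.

aqua(2,2'-bipyridine)iodoaluminium(III) dinitratooxalatopalladate(II)

The complex anion is given as 2−; its ligand charges sum to -4, so Pd = +2.
A 1:1 salt means the cation carries the equal and opposite charge, 2+.
Cation: ligand charges sum to -1; for the ion to be 2+, Al = +3.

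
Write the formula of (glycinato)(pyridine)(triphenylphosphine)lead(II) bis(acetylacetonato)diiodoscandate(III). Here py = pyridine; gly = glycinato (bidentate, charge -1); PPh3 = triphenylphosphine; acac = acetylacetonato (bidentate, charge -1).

[Pb(gly)(PPh3)(py)][Sc(acac)2I2]

Cation [Pb…]: ligand charges -1, Pb(II) ⇒ ion charge 1+.
Anion [Sc…]: ligand charges -4, Sc(III) ⇒ ion charge 1−.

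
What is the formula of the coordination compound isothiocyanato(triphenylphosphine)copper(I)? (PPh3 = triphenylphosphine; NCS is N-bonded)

Ligands: 1 triphenylphosphine (PPh3, neutral), 1 isothiocyanato (NCS, -1). Ligand charge sum = -1.
With Cu in oxidation state +1, the complex ion is [Cu...].

[Cu(NCS)(PPh3)]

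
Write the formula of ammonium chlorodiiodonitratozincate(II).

Ligands: 2 iodo (I, -1), 1 nitrato (NO3, -1), 1 chloro (Cl, -1). Ligand charge sum = -4.
With Zn in oxidation state +2, the complex ion is [Zn...]^2−.
Charge balance with ammonium (+1) requires 1 complex ion per 2 ammonium.

(NH4)2[ZnClI2(NO3)]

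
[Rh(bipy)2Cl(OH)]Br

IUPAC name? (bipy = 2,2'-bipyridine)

The 1 bromide counter-ion carries a total charge of -1, so each complex ion is 1+.
Ligand charges: 2×2,2'-bipyridine (neutral), 1×chloro (-1 each), 1×hydroxo (-1 each); total -2. So Rh + (-2) = 1+, giving Rh = +3.
Ligands are named alphabetically: bipyridine before chloro before hydroxo.

bis(2,2'-bipyridine)chlorohydroxorhodium(III) bromide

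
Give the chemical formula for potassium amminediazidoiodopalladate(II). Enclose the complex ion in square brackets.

Ligands: 2 azido (N3, -1), 1 iodo (I, -1), 1 ammine (NH3, neutral). Ligand charge sum = -3.
Charge balance with potassium (+1) requires 1 complex ion per 1 potassium.

K[PdI(N3)2(NH3)]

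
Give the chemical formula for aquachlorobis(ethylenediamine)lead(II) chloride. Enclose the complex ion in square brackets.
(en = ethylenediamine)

[PbCl(en)2(H2O)]Cl

Ligands: 2 ethylenediamine (en, neutral), 1 aqua (H2O, neutral), 1 chloro (Cl, -1). Ligand charge sum = -1.
Charge balance with chloride (-1) requires 1 complex ion per 1 chloride.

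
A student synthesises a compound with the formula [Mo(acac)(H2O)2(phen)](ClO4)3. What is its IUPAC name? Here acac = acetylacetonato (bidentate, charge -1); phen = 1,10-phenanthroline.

The 3 perchlorate counter-ions carry a total charge of -3, so each complex ion is 3+.
Ligand charges: 1×acetylacetonato (-1 each), 1×1,10-phenanthroline (neutral), 2×aqua (neutral); total -1. So Mo + (-1) = 3+, giving Mo = +4.
Ligands are named alphabetically: acetylacetonato before aqua before phenanthroline.

(acetylacetonato)diaqua(1,10-phenanthroline)molybdenum(IV) perchlorate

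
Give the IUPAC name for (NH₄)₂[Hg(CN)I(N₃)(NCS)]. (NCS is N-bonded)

The 2 ammonium counter-ions carry a total charge of +2, so each complex ion is 2−.
Ligand charges: 1×azido (-1 each), 1×isothiocyanato (-1 each), 1×iodo (-1 each), 1×cyano (-1 each); total -4. So Hg + (-4) = 2−, giving Hg = +2.
Ligands are named alphabetically: azido before cyano before iodo before isothiocyanato.
The complex ion is anionic, so mercury takes the -ate form mercurate(II).

ammonium azidocyanoiodoisothiocyanatomercurate(II)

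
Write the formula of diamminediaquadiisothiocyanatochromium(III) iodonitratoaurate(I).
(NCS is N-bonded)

Cation [Cr…]: ligand charges -2, Cr(III) ⇒ ion charge 1+.
Anion [Au…]: ligand charges -2, Au(I) ⇒ ion charge 1−.

[Cr(H2O)2(NCS)2(NH3)2][AuI(NO3)]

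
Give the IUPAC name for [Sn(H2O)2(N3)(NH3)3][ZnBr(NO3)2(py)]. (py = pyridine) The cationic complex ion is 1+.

triamminediaquaazidotin(II) bromodinitrato(pyridine)zincate(II)

Both ions are complex: the cation is named first with the plain metal name, the anion second with the -ate form; each ion's ligands are alphabetised independently.
The complex cation is given as 1+; its ligand charges sum to -1, so Sn = +2.
A 1:1 salt means the anion carries the equal and opposite charge, 1−.
Anion: ligand charges sum to -3; for the ion to be 1−, Zn = +2.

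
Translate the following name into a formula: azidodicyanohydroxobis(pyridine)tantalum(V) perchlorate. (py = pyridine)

[Ta(CN)2(N3)(OH)(py)2]ClO4

Ligands: 2 cyano (CN, -1), 1 hydroxo (OH, -1), 2 pyridine (py, neutral), 1 azido (N3, -1). Ligand charge sum = -4.
With Ta in oxidation state +5, the complex ion is [Ta...]^1+.
Charge balance with perchlorate (-1) requires 1 complex ion per 1 perchlorate.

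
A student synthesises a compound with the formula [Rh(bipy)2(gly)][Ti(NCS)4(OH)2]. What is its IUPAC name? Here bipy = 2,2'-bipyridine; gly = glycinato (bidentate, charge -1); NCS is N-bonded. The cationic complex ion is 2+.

bis(2,2'-bipyridine)(glycinato)rhodium(III) dihydroxotetraisothiocyanatotitanate(IV)

Both ions are complex: the cation is named first with the plain metal name, the anion second with the -ate form; each ion's ligands are alphabetised independently.
The complex cation is given as 2+; its ligand charges sum to -1, so Rh = +3.
A 1:1 salt means the anion carries the equal and opposite charge, 2−.
Anion: ligand charges sum to -6; for the ion to be 2−, Ti = +4.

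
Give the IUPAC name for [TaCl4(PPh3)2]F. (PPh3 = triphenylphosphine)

The 1 fluoride counter-ion carries a total charge of -1, so each complex ion is 1+.
Ligand charges: 4×chloro (-1 each), 2×triphenylphosphine (neutral); total -4. So Ta + (-4) = 1+, giving Ta = +5.
Ligands are named alphabetically: chloro before triphenylphosphine.

tetrachlorobis(triphenylphosphine)tantalum(V) fluoride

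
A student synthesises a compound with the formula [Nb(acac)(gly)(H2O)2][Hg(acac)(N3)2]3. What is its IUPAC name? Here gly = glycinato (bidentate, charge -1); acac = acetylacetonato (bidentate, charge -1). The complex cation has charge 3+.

The complex cation is given as 3+; its ligand charges sum to -2, so Nb = +5.
With 3 anions per cation, each anion must be 3/3 = 1−.
Anion: ligand charges sum to -3; for the ion to be 1−, Hg = +2.

(acetylacetonato)diaqua(glycinato)niobium(V) (acetylacetonato)diazidomercurate(II)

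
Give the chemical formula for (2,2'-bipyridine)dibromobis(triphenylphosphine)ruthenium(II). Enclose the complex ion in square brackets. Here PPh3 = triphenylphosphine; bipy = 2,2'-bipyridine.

[Ru(bipy)Br2(PPh3)2]

Ligands: 2 triphenylphosphine (PPh3, neutral), 2 bromo (Br, -1), 1 2,2'-bipyridine (bipy, neutral). Ligand charge sum = -2.
With Ru in oxidation state +2, the complex ion is [Ru...].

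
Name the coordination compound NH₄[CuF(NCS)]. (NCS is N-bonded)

The 1 ammonium counter-ion carries a total charge of +1, so each complex ion is 1−.
Ligand charges: 1×fluoro (-1 each), 1×isothiocyanato (-1 each); total -2. So Cu + (-2) = 1−, giving Cu = +1.
Ligands are named alphabetically: fluoro before isothiocyanato.
The complex ion is anionic, so copper takes the -ate form cuprate(I).

ammonium fluoroisothiocyanatocuprate(I)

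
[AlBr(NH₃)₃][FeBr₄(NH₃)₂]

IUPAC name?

Aluminium is always +3 in its complexes; the cation's ligand charges sum to -1, so the complex cation is 2+.
A 1:1 salt means the anion carries the equal and opposite charge, 2−.
Anion: ligand charges sum to -4; for the ion to be 2−, Fe = +2.

triamminebromoaluminium(III) diamminetetrabromoferrate(II)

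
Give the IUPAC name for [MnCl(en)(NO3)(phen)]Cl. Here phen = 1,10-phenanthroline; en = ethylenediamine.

The 1 chloride counter-ion carries a total charge of -1, so each complex ion is 1+.
Ligand charges: 1×chloro (-1 each), 1×1,10-phenanthroline (neutral), 1×ethylenediamine (neutral), 1×nitrato (-1 each); total -2. So Mn + (-2) = 1+, giving Mn = +3.
Ligands are named alphabetically: chloro before ethylenediamine before nitrato before phenanthroline.

chloro(ethylenediamine)nitrato(1,10-phenanthroline)manganese(III) chloride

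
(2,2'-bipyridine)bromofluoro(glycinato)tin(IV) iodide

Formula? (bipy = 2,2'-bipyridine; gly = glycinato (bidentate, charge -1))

[Sn(bipy)BrF(gly)]I

Ligands: 1 2,2'-bipyridine (bipy, neutral), 1 fluoro (F, -1), 1 glycinato (gly, -1), 1 bromo (Br, -1). Ligand charge sum = -3.
With Sn in oxidation state +4, the complex ion is [Sn...]^1+.
Charge balance with iodide (-1) requires 1 complex ion per 1 iodide.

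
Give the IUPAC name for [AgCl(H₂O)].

There is no counter-ion, so the complex is neutral overall.
Ligand charges: 1×aqua (neutral), 1×chloro (-1 each); total -1. So Ag + (-1) = 0, giving Ag = +1.
Ligands are named alphabetically: aqua before chloro.

aquachlorosilver(I)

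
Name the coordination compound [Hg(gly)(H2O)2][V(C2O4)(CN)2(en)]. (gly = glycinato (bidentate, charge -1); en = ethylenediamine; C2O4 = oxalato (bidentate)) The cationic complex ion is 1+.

diaqua(glycinato)mercury(II) dicyano(ethylenediamine)oxalatovanadate(III)

Both ions are complex: the cation is named first with the plain metal name, the anion second with the -ate form; each ion's ligands are alphabetised independently.
The complex cation is given as 1+; its ligand charges sum to -1, so Hg = +2.
A 1:1 salt means the anion carries the equal and opposite charge, 1−.
Anion: ligand charges sum to -4; for the ion to be 1−, V = +3.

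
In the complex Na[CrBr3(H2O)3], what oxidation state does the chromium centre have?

1 sodium outside the brackets (+1 each) → the complex ion is 1−.
Ligand charges: 3×Br = -3; 3×H2O neutral; sum -3.
Cr + (-3) = 1− ⇒ Cr is +2.

+2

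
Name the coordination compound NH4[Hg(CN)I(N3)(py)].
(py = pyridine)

ammonium azidocyanoiodo(pyridine)mercurate(II)

The 1 ammonium counter-ion carries a total charge of +1, so each complex ion is 1−.
Ligand charges: 1×iodo (-1 each), 1×azido (-1 each), 1×pyridine (neutral), 1×cyano (-1 each); total -3. So Hg + (-3) = 1−, giving Hg = +2.
Ligands are named alphabetically: azido before cyano before iodo before pyridine.
The complex ion is anionic, so mercury takes the -ate form mercurate(II).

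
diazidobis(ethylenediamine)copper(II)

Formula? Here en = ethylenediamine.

[Cu(en)2(N3)2]

Ligands: 2 ethylenediamine (en, neutral), 2 azido (N3, -1). Ligand charge sum = -2.
With Cu in oxidation state +2, the complex ion is [Cu...].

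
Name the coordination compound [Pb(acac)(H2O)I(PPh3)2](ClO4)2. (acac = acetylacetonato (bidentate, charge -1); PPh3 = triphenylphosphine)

(acetylacetonato)aquaiodobis(triphenylphosphine)lead(IV) perchlorate

The 2 perchlorate counter-ions carry a total charge of -2, so each complex ion is 2+.
Ligand charges: 1×aqua (neutral), 1×acetylacetonato (-1 each), 1×iodo (-1 each), 2×triphenylphosphine (neutral); total -2. So Pb + (-2) = 2+, giving Pb = +4.
Ligands are named alphabetically: acetylacetonato before aqua before iodo before triphenylphosphine.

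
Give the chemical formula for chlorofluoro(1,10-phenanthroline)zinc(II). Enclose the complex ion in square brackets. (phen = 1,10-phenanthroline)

[ZnClF(phen)]

Ligands: 1 chloro (Cl, -1), 1 1,10-phenanthroline (phen, neutral), 1 fluoro (F, -1). Ligand charge sum = -2.
With Zn in oxidation state +2, the complex ion is [Zn...].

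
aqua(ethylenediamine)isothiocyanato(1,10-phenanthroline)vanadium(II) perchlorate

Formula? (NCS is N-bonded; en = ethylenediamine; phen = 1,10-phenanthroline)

Ligands: 1 aqua (H2O, neutral), 1 isothiocyanato (NCS, -1), 1 ethylenediamine (en, neutral), 1 1,10-phenanthroline (phen, neutral). Ligand charge sum = -1.
With V in oxidation state +2, the complex ion is [V...]^1+.
Charge balance with perchlorate (-1) requires 1 complex ion per 1 perchlorate.

[V(en)(H2O)(NCS)(phen)]ClO4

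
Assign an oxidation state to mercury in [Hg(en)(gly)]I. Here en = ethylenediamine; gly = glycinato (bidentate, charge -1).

+2

1 iodide outside the brackets (-1 each) → the complex ion is 1+.
Ligand charges: 1×en neutral; 1×gly = -1; sum -1.
Hg + (-1) = 1+ ⇒ Hg is +2.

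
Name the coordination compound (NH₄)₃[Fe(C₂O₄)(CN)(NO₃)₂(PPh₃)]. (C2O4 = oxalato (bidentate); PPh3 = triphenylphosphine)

The 3 ammonium counter-ions carry a total charge of +3, so each complex ion is 3−.
Ligand charges: 1×oxalato (-2 each), 1×cyano (-1 each), 1×triphenylphosphine (neutral), 2×nitrato (-1 each); total -5. So Fe + (-5) = 3−, giving Fe = +2.
Ligands are named alphabetically: cyano before nitrato before oxalato before triphenylphosphine.
The complex ion is anionic, so iron takes the -ate form ferrate(II).

ammonium cyanodinitratooxalato(triphenylphosphine)ferrate(II)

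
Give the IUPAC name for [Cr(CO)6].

hexacarbonylchromium(0)

There is no counter-ion, so the complex is neutral overall.
Ligand charges: 6×carbonyl (neutral); total 0. So Cr + (0) = 0, giving Cr = 0.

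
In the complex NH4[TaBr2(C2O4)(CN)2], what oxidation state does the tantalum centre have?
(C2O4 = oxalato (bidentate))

+5

1 ammonium outside the brackets (+1 each) → the complex ion is 1−.
Ligand charges: 1×C2O4 = -2; 2×Br = -2; 2×CN = -2; sum -6.
Ta + (-6) = 1− ⇒ Ta is +5.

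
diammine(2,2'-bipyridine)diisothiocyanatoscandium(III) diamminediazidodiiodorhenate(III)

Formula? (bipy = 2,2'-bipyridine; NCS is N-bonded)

[Sc(bipy)(NCS)2(NH3)2][ReI2(N3)2(NH3)2]

Cation [Sc…]: ligand charges -2, Sc(III) ⇒ ion charge 1+.
Anion [Re…]: ligand charges -4, Re(III) ⇒ ion charge 1−.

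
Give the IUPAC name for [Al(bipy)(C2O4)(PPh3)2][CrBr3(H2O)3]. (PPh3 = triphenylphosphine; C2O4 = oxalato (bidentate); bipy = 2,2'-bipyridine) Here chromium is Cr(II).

Cr is given as +2; the anion's ligand charges sum to -3, so the complex anion is 1−.
A 1:1 salt means the cation carries the equal and opposite charge, 1+.
Cation: ligand charges sum to -2; for the ion to be 1+, Al = +3.

(2,2'-bipyridine)oxalatobis(triphenylphosphine)aluminium(III) triaquatribromochromate(II)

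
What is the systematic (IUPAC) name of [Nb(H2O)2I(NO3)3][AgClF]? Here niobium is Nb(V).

diaquaiodotrinitratoniobium(V) chlorofluoroargentate(I)

Nb is given as +5; the cation's ligand charges sum to -4, so the complex cation is 1+.
A 1:1 salt means the anion carries the equal and opposite charge, 1−.
Anion: ligand charges sum to -2; for the ion to be 1−, Ag = +1.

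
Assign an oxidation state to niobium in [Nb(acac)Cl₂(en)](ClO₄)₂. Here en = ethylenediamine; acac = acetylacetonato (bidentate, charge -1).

+5

2 perchlorate outside the brackets (-1 each) → the complex ion is 2+.
Ligand charges: 1×en neutral; 1×acac = -1; 2×Cl = -2; sum -3.
Nb + (-3) = 2+ ⇒ Nb is +5.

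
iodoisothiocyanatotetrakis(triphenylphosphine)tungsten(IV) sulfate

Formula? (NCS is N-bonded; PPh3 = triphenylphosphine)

[WI(NCS)(PPh3)4]SO4

Ligands: 1 iodo (I, -1), 1 isothiocyanato (NCS, -1), 4 triphenylphosphine (PPh3, neutral). Ligand charge sum = -2.
With W in oxidation state +4, the complex ion is [W...]^2+.
Charge balance with sulfate (-2) requires 1 complex ion per 1 sulfate.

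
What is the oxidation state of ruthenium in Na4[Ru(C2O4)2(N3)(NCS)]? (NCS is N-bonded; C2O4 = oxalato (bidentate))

4 sodium outside the brackets (+1 each) → the complex ion is 4−.
Ligand charges: 1×NCS = -1; 2×C2O4 = -4; 1×N3 = -1; sum -6.
Ru + (-6) = 4− ⇒ Ru is +2.

+2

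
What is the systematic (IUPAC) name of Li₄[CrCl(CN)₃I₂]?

The 4 lithium counter-ions carry a total charge of +4, so each complex ion is 4−.
Ligand charges: 1×chloro (-1 each), 2×iodo (-1 each), 3×cyano (-1 each); total -6. So Cr + (-6) = 4−, giving Cr = +2.
The complex ion is anionic, so chromium takes the -ate form chromate(II).

lithium chlorotricyanodiiodochromate(II)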